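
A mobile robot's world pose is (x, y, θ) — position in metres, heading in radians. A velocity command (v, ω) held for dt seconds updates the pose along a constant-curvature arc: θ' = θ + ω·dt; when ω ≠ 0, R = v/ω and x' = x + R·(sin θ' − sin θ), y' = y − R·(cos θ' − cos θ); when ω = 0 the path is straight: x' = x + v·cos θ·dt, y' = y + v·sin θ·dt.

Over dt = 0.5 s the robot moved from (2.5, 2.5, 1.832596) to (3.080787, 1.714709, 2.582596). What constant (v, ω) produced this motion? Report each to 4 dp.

Δθ = 2.582596 − 1.832596 = 0.750000
ω = Δθ/dt = 0.750000/0.5 = 1.5000
R = −Δy/(cos θ' − cos θ) = -1.3333
v = R·ω = -1.3333·1.5000 = -2.0000

v = -2.0000, ω = 1.5000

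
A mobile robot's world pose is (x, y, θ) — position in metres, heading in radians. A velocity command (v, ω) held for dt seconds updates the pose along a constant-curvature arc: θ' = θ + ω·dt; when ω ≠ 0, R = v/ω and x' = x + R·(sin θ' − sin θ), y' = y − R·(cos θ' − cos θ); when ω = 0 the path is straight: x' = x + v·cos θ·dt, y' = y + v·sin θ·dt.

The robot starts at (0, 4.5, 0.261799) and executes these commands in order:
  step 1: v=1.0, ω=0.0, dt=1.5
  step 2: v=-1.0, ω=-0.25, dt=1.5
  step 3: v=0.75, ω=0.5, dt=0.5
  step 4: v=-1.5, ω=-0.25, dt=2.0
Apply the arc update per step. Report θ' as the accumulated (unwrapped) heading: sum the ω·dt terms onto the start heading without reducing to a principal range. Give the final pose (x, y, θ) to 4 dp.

(-2.6141, 5.1173, -0.3632)

step 1: θ'=0.2618 (straight) → pose (1.4489, 4.8882, 0.2618)
step 2: θ'=-0.1132 (R=4.0000) → pose (-0.0382, 4.7775, -0.1132)
step 3: θ'=0.1368 (R=1.5000) → pose (0.3358, 4.7819, 0.1368)
step 4: θ'=-0.3632 (R=6.0000) → pose (-2.6141, 5.1173, -0.3632)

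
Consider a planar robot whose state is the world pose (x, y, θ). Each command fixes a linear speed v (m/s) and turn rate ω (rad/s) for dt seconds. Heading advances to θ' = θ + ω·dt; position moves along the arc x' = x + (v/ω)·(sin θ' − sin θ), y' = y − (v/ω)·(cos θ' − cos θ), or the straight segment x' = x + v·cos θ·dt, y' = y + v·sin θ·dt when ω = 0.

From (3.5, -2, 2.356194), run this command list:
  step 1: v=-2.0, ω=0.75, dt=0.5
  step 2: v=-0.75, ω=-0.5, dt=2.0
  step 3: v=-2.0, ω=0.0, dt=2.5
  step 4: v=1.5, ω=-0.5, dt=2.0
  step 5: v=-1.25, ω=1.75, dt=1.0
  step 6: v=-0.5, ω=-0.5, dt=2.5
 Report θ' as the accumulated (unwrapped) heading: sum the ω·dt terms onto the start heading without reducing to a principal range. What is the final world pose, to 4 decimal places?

step 1: θ'=2.7312 (R=-2.6667) → pose (4.3217, -2.5596, 2.7312)
step 2: θ'=1.7312 (R=1.5000) → pose (5.2040, -3.6955, 1.7312)
step 3: θ'=1.7312 (straight) → pose (6.0025, -8.6313, 1.7312)
step 4: θ'=0.7312 (R=-3.0000) → pose (6.9607, -5.9190, 0.7312)
step 5: θ'=2.4812 (R=-0.7143) → pose (6.9995, -7.0148, 2.4812)
step 6: θ'=1.2312 (R=1.0000) → pose (7.3290, -8.1377, 1.2312)

(7.3290, -8.1377, 1.2312)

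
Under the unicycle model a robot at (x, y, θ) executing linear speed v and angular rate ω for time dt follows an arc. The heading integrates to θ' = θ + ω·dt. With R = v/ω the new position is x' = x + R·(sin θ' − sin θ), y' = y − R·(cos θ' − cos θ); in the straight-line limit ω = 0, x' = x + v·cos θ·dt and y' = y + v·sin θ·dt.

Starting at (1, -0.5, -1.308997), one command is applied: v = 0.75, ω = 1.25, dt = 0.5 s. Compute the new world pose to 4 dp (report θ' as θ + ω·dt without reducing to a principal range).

θ' = -1.3090 + 1.25·0.5 = -0.6840
R = v/ω = 0.75/1.25 = 0.6000
x' = 1 + 0.6000·(sin -0.6840 − sin -1.3090) = 1.2004
y' = -0.5 − 0.6000·(cos -0.6840 − cos -1.3090) = -0.8097

(1.2004, -0.8097, -0.6840)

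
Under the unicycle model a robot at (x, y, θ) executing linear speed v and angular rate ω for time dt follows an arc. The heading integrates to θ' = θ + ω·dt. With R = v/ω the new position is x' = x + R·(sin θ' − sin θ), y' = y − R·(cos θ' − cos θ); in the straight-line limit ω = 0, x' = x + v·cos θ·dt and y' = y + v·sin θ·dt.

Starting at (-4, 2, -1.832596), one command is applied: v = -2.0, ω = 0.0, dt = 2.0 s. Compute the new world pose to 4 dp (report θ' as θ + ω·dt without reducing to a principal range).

(-2.9647, 5.8637, -1.8326)

θ' = -1.8326 + 0.0·2.0 = -1.8326
ω = 0 → straight: x' = -4 + -2.0·cos(-1.8326)·2.0 = -2.9647
y' = 2 + -2.0·sin(-1.8326)·2.0 = 5.8637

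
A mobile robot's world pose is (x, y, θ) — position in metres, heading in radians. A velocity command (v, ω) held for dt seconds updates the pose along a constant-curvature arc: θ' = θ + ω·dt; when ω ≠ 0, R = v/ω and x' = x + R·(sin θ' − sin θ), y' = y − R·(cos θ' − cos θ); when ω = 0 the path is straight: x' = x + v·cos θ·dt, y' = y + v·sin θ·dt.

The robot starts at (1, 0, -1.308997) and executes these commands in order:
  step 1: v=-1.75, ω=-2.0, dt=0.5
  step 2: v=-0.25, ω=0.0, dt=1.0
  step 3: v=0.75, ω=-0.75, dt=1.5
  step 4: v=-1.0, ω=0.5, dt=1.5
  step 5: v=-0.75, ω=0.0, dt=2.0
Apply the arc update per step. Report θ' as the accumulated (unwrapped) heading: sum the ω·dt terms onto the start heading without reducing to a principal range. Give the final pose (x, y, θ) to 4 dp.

step 1: θ'=-2.3090 (R=0.8750) → pose (1.1980, 0.8153, -2.3090)
step 2: θ'=-2.3090 (straight) → pose (1.3662, 1.0002, -2.3090)
step 3: θ'=-3.4340 (R=-1.0000) → pose (0.3383, 0.7156, -3.4340)
step 4: θ'=-2.6840 (R=-2.0000) → pose (1.7984, 0.8365, -2.6840)
step 5: θ'=-2.6840 (straight) → pose (3.1440, 1.4992, -2.6840)

(3.1440, 1.4992, -2.6840)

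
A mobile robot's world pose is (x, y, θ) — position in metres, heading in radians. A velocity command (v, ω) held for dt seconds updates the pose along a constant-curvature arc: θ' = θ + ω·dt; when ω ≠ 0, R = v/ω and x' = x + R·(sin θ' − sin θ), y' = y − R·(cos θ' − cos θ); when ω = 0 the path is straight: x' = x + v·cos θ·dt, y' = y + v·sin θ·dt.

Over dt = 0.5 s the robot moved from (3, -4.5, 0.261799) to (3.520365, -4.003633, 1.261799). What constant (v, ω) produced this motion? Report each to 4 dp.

v = 1.5000, ω = 2.0000

Δθ = 1.261799 − 0.261799 = 1.000000
ω = Δθ/dt = 1.000000/0.5 = 2.0000
R = Δx/(sin θ' − sin θ) = 0.7500
v = R·ω = 0.7500·2.0000 = 1.5000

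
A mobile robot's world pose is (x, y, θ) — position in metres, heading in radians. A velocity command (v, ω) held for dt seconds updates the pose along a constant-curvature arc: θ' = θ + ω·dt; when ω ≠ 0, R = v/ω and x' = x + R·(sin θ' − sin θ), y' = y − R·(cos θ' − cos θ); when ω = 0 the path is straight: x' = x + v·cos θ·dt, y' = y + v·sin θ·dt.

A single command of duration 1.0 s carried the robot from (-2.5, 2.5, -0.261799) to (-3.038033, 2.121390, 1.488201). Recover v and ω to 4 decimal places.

v = -0.7500, ω = 1.7500

Δθ = 1.488201 − -0.261799 = 1.750000
ω = Δθ/dt = 1.750000/1.0 = 1.7500
R = Δx/(sin θ' − sin θ) = -0.4286
v = R·ω = -0.4286·1.7500 = -0.7500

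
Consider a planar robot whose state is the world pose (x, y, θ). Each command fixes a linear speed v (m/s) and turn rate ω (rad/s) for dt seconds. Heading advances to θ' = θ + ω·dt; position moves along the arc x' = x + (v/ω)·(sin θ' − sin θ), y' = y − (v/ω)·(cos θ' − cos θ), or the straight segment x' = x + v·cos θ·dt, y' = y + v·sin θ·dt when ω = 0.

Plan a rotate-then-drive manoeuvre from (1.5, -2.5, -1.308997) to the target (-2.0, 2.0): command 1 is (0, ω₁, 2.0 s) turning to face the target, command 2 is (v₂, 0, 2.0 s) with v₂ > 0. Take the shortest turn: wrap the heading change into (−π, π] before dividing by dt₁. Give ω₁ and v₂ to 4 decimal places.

heading to target = atan2(2−-2.5, -2−1.5) = 2.2318
Δθ = wrap(2.2318 − -1.3090) = -2.7423; ω₁ = Δθ/dt₁ = -1.3712
distance = √((-2−1.5)² + (2−-2.5)²) = 5.7009; v₂ = distance/dt₂ = 2.8504

ω₁ = -1.3712, v₂ = 2.8504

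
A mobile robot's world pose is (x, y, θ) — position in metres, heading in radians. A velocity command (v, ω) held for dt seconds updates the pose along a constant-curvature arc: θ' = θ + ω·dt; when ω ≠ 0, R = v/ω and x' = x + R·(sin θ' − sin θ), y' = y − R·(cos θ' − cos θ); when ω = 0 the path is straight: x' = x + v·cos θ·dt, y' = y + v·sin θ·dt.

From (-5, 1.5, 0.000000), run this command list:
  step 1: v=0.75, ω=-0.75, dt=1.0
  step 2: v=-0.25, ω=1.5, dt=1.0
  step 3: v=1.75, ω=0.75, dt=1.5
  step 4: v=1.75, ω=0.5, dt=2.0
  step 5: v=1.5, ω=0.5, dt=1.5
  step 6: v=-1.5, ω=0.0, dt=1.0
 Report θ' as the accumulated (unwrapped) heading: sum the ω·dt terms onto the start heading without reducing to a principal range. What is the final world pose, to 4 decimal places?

(-7.1837, 6.4253, 3.6250)

step 1: θ'=-0.7500 (R=-1.0000) → pose (-4.3184, 1.2317, -0.7500)
step 2: θ'=0.7500 (R=-0.1667) → pose (-4.5456, 1.2317, 0.7500)
step 3: θ'=1.8750 (R=2.3333) → pose (-3.9099, 3.6379, 1.8750)
step 4: θ'=2.8750 (R=3.5000) → pose (-6.3271, 5.9659, 2.8750)
step 5: θ'=3.6250 (R=3.0000) → pose (-8.5118, 5.7281, 3.6250)
step 6: θ'=3.6250 (straight) → pose (-7.1837, 6.4253, 3.6250)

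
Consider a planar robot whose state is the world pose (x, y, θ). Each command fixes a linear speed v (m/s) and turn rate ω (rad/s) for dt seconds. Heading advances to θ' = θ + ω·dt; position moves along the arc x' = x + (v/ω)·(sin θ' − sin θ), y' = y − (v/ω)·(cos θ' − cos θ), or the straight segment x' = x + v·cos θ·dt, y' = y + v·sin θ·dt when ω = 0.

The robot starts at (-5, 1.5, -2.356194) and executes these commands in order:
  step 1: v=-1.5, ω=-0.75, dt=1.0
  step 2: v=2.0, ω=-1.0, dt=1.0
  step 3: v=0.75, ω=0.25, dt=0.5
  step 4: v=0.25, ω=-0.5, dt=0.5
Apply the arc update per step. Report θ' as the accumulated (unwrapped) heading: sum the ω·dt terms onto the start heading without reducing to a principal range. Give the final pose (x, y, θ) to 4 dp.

(-5.6744, 3.3403, -4.2312)

step 1: θ'=-3.1062 (R=2.0000) → pose (-3.6566, 2.0845, -3.1062)
step 2: θ'=-4.1062 (R=-2.0000) → pose (-5.3710, 2.9438, -4.1062)
step 3: θ'=-3.9812 (R=3.0000) → pose (-5.6033, 3.2378, -3.9812)
step 4: θ'=-4.2312 (R=-0.5000) → pose (-5.6744, 3.3403, -4.2312)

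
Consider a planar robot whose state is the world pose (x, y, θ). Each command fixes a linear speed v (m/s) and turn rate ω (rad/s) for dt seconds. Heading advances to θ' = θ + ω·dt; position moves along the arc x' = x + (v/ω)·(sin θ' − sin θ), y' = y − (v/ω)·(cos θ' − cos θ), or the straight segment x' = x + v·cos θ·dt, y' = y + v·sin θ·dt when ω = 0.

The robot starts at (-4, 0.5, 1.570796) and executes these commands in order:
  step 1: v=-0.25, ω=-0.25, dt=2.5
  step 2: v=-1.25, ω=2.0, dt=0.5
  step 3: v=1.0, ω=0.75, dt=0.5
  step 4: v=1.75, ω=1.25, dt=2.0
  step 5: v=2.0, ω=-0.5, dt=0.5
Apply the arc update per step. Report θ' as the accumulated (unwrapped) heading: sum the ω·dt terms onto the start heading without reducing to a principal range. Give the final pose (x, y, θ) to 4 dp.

(-6.9615, -2.3622, 4.5708)

step 1: θ'=0.9458 (R=1.0000) → pose (-4.1890, -0.0851, 0.9458)
step 2: θ'=1.9458 (R=-0.6250) → pose (-4.2638, -0.6797, 1.9458)
step 3: θ'=2.3208 (R=1.3333) → pose (-4.5288, -0.2592, 2.3208)
step 4: θ'=4.8208 (R=1.4000) → pose (-6.9450, -1.3650, 4.8208)
step 5: θ'=4.5708 (R=-4.0000) → pose (-6.9615, -2.3622, 4.5708)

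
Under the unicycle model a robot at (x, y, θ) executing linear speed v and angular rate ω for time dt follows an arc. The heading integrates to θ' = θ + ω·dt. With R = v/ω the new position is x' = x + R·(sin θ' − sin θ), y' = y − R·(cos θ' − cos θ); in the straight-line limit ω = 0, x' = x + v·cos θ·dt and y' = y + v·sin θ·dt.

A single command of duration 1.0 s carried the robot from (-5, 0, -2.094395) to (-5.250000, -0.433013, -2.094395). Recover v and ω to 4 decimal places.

v = 0.5000, ω = 0.0000

Δθ = -2.094395 − -2.094395 = 0.000000
ω = Δθ/dt = 0.000000/1.0 = 0.0000
ω = 0 → v = (Δx·cos θ + Δy·sin θ)/dt = 0.5000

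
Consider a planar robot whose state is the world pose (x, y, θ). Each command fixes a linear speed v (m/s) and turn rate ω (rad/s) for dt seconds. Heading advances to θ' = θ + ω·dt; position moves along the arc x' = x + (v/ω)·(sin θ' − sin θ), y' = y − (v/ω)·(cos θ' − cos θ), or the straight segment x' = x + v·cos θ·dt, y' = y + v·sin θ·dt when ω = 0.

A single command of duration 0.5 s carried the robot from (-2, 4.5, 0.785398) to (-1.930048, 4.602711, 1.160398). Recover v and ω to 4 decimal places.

v = 0.2500, ω = 0.7500

Δθ = 1.160398 − 0.785398 = 0.375000
ω = Δθ/dt = 0.375000/0.5 = 0.7500
R = −Δy/(cos θ' − cos θ) = 0.3333
v = R·ω = 0.3333·0.7500 = 0.2500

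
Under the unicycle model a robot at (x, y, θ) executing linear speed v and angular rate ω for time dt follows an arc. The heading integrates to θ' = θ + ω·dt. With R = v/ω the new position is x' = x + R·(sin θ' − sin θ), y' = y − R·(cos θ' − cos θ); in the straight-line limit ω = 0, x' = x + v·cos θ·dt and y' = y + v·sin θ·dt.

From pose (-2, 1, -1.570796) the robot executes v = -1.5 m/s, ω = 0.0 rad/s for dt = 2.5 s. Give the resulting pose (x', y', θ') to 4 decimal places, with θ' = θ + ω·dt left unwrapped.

θ' = -1.5708 + 0.0·2.5 = -1.5708
ω = 0 → straight: x' = -2 + -1.5·cos(-1.5708)·2.5 = -2.0000
y' = 1 + -1.5·sin(-1.5708)·2.5 = 4.7500

(-2.0000, 4.7500, -1.5708)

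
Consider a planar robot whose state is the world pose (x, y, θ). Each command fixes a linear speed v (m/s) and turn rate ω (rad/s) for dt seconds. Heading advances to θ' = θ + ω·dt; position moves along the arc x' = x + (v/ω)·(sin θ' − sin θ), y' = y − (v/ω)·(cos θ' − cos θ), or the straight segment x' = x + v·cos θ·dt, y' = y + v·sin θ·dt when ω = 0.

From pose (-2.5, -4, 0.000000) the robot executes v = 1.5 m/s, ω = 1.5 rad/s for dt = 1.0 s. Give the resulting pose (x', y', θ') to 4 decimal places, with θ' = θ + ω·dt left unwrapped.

(-1.5025, -3.0707, 1.5000)

θ' = 0.0000 + 1.5·1.0 = 1.5000
R = v/ω = 1.5/1.5 = 1.0000
x' = -2.5 + 1.0000·(sin 1.5000 − sin 0.0000) = -1.5025
y' = -4 − 1.0000·(cos 1.5000 − cos 0.0000) = -3.0707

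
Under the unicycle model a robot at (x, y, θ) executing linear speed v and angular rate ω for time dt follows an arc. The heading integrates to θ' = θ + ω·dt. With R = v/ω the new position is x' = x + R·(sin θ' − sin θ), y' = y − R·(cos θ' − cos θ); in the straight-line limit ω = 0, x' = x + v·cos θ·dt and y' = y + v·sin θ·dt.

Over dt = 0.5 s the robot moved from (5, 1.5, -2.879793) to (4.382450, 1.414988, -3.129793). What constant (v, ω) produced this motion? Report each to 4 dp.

Δθ = -3.129793 − -2.879793 = -0.250000
ω = Δθ/dt = -0.250000/0.5 = -0.5000
R = Δx/(sin θ' − sin θ) = -2.5000
v = R·ω = -2.5000·-0.5000 = 1.2500

v = 1.2500, ω = -0.5000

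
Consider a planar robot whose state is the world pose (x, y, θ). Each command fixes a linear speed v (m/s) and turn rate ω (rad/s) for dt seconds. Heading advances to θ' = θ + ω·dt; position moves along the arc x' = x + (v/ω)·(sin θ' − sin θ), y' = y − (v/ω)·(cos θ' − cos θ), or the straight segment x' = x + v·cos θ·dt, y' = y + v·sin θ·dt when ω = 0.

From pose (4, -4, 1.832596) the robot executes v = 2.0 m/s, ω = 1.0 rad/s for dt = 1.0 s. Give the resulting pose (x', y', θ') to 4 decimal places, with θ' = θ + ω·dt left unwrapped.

θ' = 1.8326 + 1.0·1.0 = 2.8326
R = v/ω = 2.0/1.0 = 2.0000
x' = 4 + 2.0000·(sin 2.8326 − sin 1.8326) = 2.6764
y' = -4 − 2.0000·(cos 2.8326 − cos 1.8326) = -2.6124

(2.6764, -2.6124, 2.8326)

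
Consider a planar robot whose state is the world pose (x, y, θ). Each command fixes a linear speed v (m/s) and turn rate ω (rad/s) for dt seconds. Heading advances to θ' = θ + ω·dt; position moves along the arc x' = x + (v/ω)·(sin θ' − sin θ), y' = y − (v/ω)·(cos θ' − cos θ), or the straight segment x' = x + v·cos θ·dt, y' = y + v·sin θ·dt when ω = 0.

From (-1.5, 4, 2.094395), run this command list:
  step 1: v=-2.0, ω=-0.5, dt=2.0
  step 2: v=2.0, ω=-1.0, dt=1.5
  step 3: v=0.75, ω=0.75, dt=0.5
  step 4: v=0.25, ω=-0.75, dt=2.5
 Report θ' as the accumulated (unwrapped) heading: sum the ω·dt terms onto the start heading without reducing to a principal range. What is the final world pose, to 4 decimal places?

(1.8256, 0.5628, -1.9056)

step 1: θ'=1.0944 (R=4.0000) → pose (-1.4095, 0.1657, 1.0944)
step 2: θ'=-0.4056 (R=-2.0000) → pose (1.1570, 1.0862, -0.4056)
step 3: θ'=-0.0306 (R=1.0000) → pose (1.5209, 1.0056, -0.0306)
step 4: θ'=-1.9056 (R=-0.3333) → pose (1.8256, 0.5628, -1.9056)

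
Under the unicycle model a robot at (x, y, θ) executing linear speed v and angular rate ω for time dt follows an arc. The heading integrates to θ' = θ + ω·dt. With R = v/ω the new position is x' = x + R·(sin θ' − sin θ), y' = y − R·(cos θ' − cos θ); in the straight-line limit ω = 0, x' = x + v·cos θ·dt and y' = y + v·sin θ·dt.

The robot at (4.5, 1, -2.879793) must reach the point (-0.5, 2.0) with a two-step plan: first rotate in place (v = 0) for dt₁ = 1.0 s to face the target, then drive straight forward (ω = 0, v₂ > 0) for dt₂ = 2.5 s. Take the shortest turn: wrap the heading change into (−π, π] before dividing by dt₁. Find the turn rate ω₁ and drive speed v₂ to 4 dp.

ω₁ = -0.4592, v₂ = 2.0396

heading to target = atan2(2−1, -0.5−4.5) = 2.9442
Δθ = wrap(2.9442 − -2.8798) = -0.4592; ω₁ = Δθ/dt₁ = -0.4592
distance = √((-0.5−4.5)² + (2−1)²) = 5.0990; v₂ = distance/dt₂ = 2.0396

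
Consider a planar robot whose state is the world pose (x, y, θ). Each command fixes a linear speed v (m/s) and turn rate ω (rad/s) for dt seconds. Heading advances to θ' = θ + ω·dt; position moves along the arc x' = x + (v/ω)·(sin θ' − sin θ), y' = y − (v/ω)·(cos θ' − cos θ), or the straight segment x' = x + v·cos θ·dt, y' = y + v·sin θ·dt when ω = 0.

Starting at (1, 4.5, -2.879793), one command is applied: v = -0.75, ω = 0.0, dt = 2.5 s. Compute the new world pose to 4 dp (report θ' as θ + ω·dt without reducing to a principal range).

(2.8111, 4.9853, -2.8798)

θ' = -2.8798 + 0.0·2.5 = -2.8798
ω = 0 → straight: x' = 1 + -0.75·cos(-2.8798)·2.5 = 2.8111
y' = 4.5 + -0.75·sin(-2.8798)·2.5 = 4.9853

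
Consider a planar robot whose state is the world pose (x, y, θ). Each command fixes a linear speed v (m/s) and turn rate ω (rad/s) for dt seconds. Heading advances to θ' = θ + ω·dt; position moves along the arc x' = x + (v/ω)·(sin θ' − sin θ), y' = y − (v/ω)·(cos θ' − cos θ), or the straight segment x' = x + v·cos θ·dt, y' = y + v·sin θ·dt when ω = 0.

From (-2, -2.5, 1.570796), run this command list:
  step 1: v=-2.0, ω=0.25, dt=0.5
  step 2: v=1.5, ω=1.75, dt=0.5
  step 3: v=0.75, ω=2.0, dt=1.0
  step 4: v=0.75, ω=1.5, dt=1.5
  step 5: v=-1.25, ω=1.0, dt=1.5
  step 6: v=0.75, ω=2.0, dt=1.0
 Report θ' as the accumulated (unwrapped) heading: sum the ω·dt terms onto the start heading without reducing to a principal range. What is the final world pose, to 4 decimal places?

(-3.2516, -5.2164, 10.3208)

step 1: θ'=1.6958 (R=-8.0000) → pose (-1.9376, -3.4974, 1.6958)
step 2: θ'=2.5708 (R=0.8571) → pose (-2.3249, -2.8830, 2.5708)
step 3: θ'=4.5708 (R=0.3750) → pose (-2.8988, -3.1456, 4.5708)
step 4: θ'=6.8208 (R=0.5000) → pose (-2.1477, -3.6457, 6.8208)
step 5: θ'=8.3208 (R=-1.2500) → pose (-2.6239, -5.2819, 8.3208)
step 6: θ'=10.3208 (R=0.3750) → pose (-3.2516, -5.2164, 10.3208)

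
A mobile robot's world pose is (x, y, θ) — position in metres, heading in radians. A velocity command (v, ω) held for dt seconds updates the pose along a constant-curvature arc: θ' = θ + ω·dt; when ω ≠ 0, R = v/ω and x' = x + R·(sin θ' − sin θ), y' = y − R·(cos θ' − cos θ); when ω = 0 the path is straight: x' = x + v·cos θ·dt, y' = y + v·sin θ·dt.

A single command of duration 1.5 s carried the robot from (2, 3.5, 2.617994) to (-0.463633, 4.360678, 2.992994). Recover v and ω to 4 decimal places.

Δθ = 2.992994 − 2.617994 = 0.375000
ω = Δθ/dt = 0.375000/1.5 = 0.2500
R = Δx/(sin θ' − sin θ) = 7.0000
v = R·ω = 7.0000·0.2500 = 1.7500

v = 1.7500, ω = 0.2500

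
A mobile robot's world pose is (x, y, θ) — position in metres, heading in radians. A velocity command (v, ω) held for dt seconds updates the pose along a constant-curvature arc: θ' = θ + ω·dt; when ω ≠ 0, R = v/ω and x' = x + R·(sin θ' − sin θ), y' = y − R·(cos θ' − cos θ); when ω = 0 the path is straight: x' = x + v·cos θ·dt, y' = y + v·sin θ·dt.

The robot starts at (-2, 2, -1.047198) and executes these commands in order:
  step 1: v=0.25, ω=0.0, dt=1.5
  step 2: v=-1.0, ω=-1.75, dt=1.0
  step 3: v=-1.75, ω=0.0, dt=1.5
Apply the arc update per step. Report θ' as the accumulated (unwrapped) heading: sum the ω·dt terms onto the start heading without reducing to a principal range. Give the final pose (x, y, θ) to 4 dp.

step 1: θ'=-1.0472 (straight) → pose (-1.8125, 1.6752, -1.0472)
step 2: θ'=-2.7972 (R=0.5714) → pose (-1.5106, 2.4988, -2.7972)
step 3: θ'=-2.7972 (straight) → pose (0.9603, 3.3851, -2.7972)

(0.9603, 3.3851, -2.7972)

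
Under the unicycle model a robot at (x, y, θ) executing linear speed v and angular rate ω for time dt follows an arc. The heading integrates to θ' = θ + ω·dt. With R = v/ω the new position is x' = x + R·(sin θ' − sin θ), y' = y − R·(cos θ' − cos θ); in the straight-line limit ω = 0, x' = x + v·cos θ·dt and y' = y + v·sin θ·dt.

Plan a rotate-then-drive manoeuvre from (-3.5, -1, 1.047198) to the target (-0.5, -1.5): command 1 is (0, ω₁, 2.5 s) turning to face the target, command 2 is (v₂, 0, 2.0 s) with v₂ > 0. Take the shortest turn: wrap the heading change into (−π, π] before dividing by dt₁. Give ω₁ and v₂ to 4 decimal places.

heading to target = atan2(-1.5−-1, -0.5−-3.5) = -0.1651
Δθ = wrap(-0.1651 − 1.0472) = -1.2123; ω₁ = Δθ/dt₁ = -0.4849
distance = √((-0.5−-3.5)² + (-1.5−-1)²) = 3.0414; v₂ = distance/dt₂ = 1.5207

ω₁ = -0.4849, v₂ = 1.5207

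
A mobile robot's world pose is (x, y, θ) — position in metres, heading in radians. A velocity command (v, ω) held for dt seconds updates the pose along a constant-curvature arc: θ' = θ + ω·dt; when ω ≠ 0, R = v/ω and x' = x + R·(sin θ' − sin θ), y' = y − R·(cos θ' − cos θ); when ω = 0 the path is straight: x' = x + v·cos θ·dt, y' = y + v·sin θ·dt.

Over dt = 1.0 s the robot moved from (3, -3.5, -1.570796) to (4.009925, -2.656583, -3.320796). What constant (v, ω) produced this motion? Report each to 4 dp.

v = -1.5000, ω = -1.7500

Δθ = -3.320796 − -1.570796 = -1.750000
ω = Δθ/dt = -1.750000/1.0 = -1.7500
R = Δx/(sin θ' − sin θ) = 0.8571
v = R·ω = 0.8571·-1.7500 = -1.5000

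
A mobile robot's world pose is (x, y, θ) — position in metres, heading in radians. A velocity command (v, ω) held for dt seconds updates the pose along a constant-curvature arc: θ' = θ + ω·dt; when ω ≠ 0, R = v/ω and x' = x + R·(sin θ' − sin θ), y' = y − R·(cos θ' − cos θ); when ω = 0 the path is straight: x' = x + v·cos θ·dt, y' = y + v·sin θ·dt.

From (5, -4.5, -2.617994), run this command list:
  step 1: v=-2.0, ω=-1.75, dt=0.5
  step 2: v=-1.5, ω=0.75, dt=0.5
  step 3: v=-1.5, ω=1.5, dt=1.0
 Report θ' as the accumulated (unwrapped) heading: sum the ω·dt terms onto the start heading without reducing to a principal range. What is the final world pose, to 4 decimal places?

step 1: θ'=-3.4930 (R=1.1429) → pose (5.9648, -4.4167, -3.4930)
step 2: θ'=-3.1180 (R=-2.0000) → pose (6.7004, -4.5384, -3.1180)
step 3: θ'=-1.6180 (R=-1.0000) → pose (7.6757, -3.5858, -1.6180)

(7.6757, -3.5858, -1.6180)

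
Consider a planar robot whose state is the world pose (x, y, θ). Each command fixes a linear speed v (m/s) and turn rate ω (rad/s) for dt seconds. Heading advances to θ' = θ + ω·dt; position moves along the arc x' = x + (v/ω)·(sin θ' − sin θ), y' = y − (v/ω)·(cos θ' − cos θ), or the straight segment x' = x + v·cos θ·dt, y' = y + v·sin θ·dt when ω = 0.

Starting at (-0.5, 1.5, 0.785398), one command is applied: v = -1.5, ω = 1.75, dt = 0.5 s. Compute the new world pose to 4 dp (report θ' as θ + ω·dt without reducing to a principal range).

θ' = 0.7854 + 1.75·0.5 = 1.6604
R = v/ω = -1.5/1.75 = -0.8571
x' = -0.5 + -0.8571·(sin 1.6604 − sin 0.7854) = -0.7476
y' = 1.5 − -0.8571·(cos 1.6604 − cos 0.7854) = 0.8172

(-0.7476, 0.8172, 1.6604)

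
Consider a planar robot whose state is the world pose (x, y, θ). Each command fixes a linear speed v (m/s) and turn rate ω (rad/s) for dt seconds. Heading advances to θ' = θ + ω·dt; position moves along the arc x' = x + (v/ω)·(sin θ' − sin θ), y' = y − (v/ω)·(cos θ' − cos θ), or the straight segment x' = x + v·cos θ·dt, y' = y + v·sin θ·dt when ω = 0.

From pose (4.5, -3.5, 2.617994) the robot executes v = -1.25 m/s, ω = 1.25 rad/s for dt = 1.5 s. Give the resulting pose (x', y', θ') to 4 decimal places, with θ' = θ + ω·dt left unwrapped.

(5.9760, -2.8516, 4.4930)

θ' = 2.6180 + 1.25·1.5 = 4.4930
R = v/ω = -1.25/1.25 = -1.0000
x' = 4.5 + -1.0000·(sin 4.4930 − sin 2.6180) = 5.9760
y' = -3.5 − -1.0000·(cos 4.4930 − cos 2.6180) = -2.8516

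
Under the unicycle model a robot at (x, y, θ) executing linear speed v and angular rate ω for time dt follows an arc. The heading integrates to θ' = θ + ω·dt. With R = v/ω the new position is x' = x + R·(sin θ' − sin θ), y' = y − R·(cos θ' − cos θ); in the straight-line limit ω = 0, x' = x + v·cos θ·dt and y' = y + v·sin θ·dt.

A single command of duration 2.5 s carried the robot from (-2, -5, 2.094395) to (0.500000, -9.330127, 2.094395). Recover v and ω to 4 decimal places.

v = -2.0000, ω = 0.0000

Δθ = 2.094395 − 2.094395 = 0.000000
ω = Δθ/dt = 0.000000/2.5 = 0.0000
ω = 0 → v = (Δx·cos θ + Δy·sin θ)/dt = -2.0000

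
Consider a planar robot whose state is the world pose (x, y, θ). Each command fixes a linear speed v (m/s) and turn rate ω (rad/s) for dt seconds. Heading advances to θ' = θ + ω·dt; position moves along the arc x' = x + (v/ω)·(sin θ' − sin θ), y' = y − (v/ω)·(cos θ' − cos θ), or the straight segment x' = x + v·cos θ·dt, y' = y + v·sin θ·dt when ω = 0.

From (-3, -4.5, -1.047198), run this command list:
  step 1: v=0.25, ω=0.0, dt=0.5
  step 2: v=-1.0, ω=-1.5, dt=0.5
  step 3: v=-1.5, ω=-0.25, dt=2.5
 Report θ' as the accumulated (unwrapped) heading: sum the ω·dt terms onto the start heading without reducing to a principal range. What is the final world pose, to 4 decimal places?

(-1.1165, -0.9589, -2.4222)

step 1: θ'=-1.0472 (straight) → pose (-2.9375, -4.6083, -1.0472)
step 2: θ'=-1.7972 (R=0.6667) → pose (-3.0098, -4.1253, -1.7972)
step 3: θ'=-2.4222 (R=6.0000) → pose (-1.1165, -0.9589, -2.4222)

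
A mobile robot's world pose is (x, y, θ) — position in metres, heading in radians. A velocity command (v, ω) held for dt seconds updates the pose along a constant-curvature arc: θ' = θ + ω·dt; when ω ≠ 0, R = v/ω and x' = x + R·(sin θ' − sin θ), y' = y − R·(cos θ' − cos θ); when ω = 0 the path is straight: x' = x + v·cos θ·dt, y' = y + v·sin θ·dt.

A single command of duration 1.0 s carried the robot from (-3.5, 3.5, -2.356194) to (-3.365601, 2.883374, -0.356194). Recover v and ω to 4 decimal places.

Δθ = -0.356194 − -2.356194 = 2.000000
ω = Δθ/dt = 2.000000/1.0 = 2.0000
R = −Δy/(cos θ' − cos θ) = 0.3750
v = R·ω = 0.3750·2.0000 = 0.7500

v = 0.7500, ω = 2.0000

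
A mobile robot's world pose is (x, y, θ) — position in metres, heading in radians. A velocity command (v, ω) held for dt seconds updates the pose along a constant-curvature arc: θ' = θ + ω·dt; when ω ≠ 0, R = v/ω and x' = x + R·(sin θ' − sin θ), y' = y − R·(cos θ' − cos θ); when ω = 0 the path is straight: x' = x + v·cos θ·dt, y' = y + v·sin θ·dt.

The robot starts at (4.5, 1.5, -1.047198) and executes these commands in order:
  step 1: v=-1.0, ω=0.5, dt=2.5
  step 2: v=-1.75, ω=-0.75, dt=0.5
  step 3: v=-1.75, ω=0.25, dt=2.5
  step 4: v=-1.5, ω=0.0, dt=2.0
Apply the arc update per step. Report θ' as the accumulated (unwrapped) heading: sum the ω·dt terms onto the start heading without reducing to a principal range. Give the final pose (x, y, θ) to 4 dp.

(-5.4642, 0.5313, 0.4528)

step 1: θ'=0.2028 (R=-2.0000) → pose (2.3651, 2.4590, 0.2028)
step 2: θ'=-0.1722 (R=2.3333) → pose (1.4953, 2.4457, -0.1722)
step 3: θ'=0.4528 (R=-7.0000) → pose (-2.7665, 1.8438, 0.4528)
step 4: θ'=0.4528 (straight) → pose (-5.4642, 0.5313, 0.4528)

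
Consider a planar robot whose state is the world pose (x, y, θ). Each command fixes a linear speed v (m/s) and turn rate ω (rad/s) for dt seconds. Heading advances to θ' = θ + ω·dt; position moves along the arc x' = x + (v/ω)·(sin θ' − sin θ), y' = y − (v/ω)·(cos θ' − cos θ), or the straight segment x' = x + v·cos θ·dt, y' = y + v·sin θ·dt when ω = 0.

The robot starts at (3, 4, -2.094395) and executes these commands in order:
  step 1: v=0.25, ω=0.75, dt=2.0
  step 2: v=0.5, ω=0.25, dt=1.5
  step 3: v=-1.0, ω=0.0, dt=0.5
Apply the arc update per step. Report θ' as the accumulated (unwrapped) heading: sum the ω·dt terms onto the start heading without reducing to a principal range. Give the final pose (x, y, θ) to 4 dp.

(3.2987, 3.3709, -0.2194)

step 1: θ'=-0.5944 (R=0.3333) → pose (3.1020, 3.5572, -0.5944)
step 2: θ'=-0.2194 (R=2.0000) → pose (3.7867, 3.2621, -0.2194)
step 3: θ'=-0.2194 (straight) → pose (3.2987, 3.3709, -0.2194)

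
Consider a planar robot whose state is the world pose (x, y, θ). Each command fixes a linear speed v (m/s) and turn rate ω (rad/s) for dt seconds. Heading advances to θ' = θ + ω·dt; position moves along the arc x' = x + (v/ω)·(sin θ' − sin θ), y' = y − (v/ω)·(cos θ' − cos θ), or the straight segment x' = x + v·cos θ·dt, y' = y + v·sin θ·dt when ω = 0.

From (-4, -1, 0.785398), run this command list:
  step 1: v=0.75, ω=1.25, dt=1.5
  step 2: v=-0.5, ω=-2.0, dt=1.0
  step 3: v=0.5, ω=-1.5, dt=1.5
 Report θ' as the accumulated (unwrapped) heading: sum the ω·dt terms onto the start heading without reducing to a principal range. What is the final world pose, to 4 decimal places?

(-3.5712, -0.7324, -1.5896)

step 1: θ'=2.6604 (R=0.6000) → pose (-4.1466, -0.0439, 2.6604)
step 2: θ'=0.6604 (R=0.2500) → pose (-4.1089, -0.4629, 0.6604)
step 3: θ'=-1.5896 (R=-0.3333) → pose (-3.5712, -0.7324, -1.5896)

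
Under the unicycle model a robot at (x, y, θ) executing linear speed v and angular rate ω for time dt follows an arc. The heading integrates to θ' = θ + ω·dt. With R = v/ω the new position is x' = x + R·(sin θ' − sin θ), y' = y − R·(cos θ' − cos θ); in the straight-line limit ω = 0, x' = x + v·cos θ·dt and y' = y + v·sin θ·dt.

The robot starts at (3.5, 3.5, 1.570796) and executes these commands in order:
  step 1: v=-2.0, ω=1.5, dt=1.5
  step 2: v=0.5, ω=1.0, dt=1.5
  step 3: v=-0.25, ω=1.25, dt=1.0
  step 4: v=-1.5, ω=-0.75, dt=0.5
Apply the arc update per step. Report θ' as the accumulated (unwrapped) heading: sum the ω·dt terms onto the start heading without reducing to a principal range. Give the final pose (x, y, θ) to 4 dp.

(4.6120, 1.7907, 6.1958)

step 1: θ'=3.8208 (R=-1.3333) → pose (5.6709, 2.4626, 3.8208)
step 2: θ'=5.3208 (R=0.5000) → pose (5.5747, 1.7878, 5.3208)
step 3: θ'=6.5708 (R=-0.2000) → pose (5.3539, 1.8652, 6.5708)
step 4: θ'=6.1958 (R=2.0000) → pose (4.6120, 1.7907, 6.1958)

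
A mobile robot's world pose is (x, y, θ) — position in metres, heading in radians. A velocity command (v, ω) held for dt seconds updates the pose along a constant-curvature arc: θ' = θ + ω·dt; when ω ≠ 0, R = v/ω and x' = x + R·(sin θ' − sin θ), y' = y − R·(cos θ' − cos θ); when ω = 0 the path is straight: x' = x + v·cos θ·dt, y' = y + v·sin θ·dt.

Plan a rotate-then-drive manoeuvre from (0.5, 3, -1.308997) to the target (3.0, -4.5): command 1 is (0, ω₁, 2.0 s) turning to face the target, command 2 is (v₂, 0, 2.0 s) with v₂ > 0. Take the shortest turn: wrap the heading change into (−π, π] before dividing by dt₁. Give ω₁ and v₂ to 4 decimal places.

ω₁ = 0.0300, v₂ = 3.9528

heading to target = atan2(-4.5−3, 3−0.5) = -1.2490
Δθ = wrap(-1.2490 − -1.3090) = 0.0600; ω₁ = Δθ/dt₁ = 0.0300
distance = √((3−0.5)² + (-4.5−3)²) = 7.9057; v₂ = distance/dt₂ = 3.9528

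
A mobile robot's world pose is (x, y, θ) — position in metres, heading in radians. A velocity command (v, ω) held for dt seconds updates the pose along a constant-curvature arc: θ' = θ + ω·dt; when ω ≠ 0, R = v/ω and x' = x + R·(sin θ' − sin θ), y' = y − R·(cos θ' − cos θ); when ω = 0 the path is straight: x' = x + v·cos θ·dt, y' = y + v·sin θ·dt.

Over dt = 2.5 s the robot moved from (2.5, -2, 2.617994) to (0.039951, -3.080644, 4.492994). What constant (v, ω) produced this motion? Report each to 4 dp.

v = 1.2500, ω = 0.7500

Δθ = 4.492994 − 2.617994 = 1.875000
ω = Δθ/dt = 1.875000/2.5 = 0.7500
R = Δx/(sin θ' − sin θ) = 1.6667
v = R·ω = 1.6667·0.7500 = 1.2500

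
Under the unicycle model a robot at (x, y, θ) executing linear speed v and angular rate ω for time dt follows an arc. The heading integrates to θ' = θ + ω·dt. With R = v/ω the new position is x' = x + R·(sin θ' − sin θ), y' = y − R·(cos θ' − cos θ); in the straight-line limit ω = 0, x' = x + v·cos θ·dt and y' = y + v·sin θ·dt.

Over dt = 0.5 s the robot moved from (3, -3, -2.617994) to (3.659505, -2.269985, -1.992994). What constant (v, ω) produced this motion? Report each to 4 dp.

v = -2.0000, ω = 1.2500

Δθ = -1.992994 − -2.617994 = 0.625000
ω = Δθ/dt = 0.625000/0.5 = 1.2500
R = −Δy/(cos θ' − cos θ) = -1.6000
v = R·ω = -1.6000·1.2500 = -2.0000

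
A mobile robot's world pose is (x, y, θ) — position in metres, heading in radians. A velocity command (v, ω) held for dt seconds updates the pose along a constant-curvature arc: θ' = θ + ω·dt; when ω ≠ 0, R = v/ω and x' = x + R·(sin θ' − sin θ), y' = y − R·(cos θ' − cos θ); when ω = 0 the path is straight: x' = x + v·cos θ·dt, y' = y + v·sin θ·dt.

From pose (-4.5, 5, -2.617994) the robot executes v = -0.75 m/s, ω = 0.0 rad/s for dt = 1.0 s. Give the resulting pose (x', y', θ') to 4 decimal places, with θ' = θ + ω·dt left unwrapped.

(-3.8505, 5.3750, -2.6180)

θ' = -2.6180 + 0.0·1.0 = -2.6180
ω = 0 → straight: x' = -4.5 + -0.75·cos(-2.6180)·1.0 = -3.8505
y' = 5 + -0.75·sin(-2.6180)·1.0 = 5.3750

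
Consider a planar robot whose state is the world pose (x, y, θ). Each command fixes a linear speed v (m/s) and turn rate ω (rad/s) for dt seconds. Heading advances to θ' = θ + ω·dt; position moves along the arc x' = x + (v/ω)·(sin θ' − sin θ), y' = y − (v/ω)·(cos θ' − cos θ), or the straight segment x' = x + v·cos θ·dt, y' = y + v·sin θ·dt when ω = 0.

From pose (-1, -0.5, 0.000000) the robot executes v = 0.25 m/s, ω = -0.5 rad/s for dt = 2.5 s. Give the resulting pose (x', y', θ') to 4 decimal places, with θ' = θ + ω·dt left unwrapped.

(-0.5255, -0.8423, -1.2500)

θ' = 0.0000 + -0.5·2.5 = -1.2500
R = v/ω = 0.25/-0.5 = -0.5000
x' = -1 + -0.5000·(sin -1.2500 − sin 0.0000) = -0.5255
y' = -0.5 − -0.5000·(cos -1.2500 − cos 0.0000) = -0.8423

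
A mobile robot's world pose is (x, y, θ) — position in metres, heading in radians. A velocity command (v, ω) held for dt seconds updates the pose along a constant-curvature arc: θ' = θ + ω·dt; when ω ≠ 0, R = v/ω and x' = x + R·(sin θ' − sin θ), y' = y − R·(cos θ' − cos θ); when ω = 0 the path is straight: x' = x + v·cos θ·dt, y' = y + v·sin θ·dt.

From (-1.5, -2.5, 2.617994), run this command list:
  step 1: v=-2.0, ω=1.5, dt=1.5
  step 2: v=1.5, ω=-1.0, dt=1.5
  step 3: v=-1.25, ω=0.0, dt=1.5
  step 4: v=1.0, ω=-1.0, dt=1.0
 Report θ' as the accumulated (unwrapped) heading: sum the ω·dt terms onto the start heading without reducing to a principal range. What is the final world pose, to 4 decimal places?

(0.2427, -2.1529, 2.3680)

step 1: θ'=4.8680 (R=-1.3333) → pose (0.4839, -1.1387, 4.8680)
step 2: θ'=3.3680 (R=-1.5000) → pose (-0.6613, -2.8328, 3.3680)
step 3: θ'=3.3680 (straight) → pose (1.1659, -2.4120, 3.3680)
step 4: θ'=2.3680 (R=-1.0000) → pose (0.2427, -2.1529, 2.3680)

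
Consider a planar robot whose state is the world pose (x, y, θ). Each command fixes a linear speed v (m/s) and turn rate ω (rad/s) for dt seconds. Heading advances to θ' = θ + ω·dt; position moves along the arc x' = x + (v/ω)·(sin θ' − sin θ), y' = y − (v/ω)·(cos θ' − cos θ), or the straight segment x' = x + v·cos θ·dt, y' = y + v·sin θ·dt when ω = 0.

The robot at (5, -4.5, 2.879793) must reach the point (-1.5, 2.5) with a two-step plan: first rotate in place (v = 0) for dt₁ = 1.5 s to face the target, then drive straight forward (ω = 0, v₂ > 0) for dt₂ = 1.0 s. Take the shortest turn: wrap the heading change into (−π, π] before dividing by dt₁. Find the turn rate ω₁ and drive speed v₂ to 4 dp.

ω₁ = -0.3737, v₂ = 9.5525

heading to target = atan2(2.5−-4.5, -1.5−5) = 2.3192
Δθ = wrap(2.3192 − 2.8798) = -0.5606; ω₁ = Δθ/dt₁ = -0.3737
distance = √((-1.5−5)² + (2.5−-4.5)²) = 9.5525; v₂ = distance/dt₂ = 9.5525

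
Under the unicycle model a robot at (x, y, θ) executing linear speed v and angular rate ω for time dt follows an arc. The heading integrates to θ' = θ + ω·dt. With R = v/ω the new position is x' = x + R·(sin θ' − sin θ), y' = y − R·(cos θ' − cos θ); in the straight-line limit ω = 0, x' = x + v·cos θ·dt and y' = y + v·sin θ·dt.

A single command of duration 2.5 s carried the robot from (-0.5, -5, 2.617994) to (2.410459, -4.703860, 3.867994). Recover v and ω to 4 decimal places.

Δθ = 3.867994 − 2.617994 = 1.250000
ω = Δθ/dt = 1.250000/2.5 = 0.5000
R = Δx/(sin θ' − sin θ) = -2.5000
v = R·ω = -2.5000·0.5000 = -1.2500

v = -1.2500, ω = 0.5000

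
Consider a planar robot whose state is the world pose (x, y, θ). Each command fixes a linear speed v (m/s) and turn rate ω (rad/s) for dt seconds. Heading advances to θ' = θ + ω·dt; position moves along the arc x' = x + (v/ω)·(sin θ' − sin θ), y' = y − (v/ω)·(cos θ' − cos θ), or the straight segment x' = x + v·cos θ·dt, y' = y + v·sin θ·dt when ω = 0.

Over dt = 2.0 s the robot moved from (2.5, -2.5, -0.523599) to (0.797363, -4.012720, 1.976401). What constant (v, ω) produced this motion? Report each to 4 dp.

Δθ = 1.976401 − -0.523599 = 2.500000
ω = Δθ/dt = 2.500000/2.0 = 1.2500
R = Δx/(sin θ' − sin θ) = -1.2000
v = R·ω = -1.2000·1.2500 = -1.5000

v = -1.5000, ω = 1.2500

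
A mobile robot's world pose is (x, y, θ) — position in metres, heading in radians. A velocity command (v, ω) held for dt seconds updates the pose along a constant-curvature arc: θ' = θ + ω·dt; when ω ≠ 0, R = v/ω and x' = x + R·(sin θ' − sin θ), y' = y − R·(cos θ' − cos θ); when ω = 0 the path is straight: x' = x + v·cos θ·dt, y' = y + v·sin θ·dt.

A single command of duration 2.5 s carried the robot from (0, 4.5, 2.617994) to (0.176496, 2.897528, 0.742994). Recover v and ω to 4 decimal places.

v = -0.7500, ω = -0.7500

Δθ = 0.742994 − 2.617994 = -1.875000
ω = Δθ/dt = -1.875000/2.5 = -0.7500
R = −Δy/(cos θ' − cos θ) = 1.0000
v = R·ω = 1.0000·-0.7500 = -0.7500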